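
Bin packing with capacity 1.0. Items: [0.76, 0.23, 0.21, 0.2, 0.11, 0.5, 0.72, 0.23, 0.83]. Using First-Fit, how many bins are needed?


Place items sequentially using First-Fit:
  Item 0.76 -> new Bin 1
  Item 0.23 -> Bin 1 (now 0.99)
  Item 0.21 -> new Bin 2
  Item 0.2 -> Bin 2 (now 0.41)
  Item 0.11 -> Bin 2 (now 0.52)
  Item 0.5 -> new Bin 3
  Item 0.72 -> new Bin 4
  Item 0.23 -> Bin 2 (now 0.75)
  Item 0.83 -> new Bin 5
Total bins used = 5

5


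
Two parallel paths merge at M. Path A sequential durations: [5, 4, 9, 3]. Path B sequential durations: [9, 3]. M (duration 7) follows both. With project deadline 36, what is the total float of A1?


Forward pass: ES(A1) = sum of predecessors on chain A = 0
EF = ES + duration = 0 + 5 = 5
Backward pass: LF(M) = deadline = 36; LS(M) = 36 - 7 = 29
LF(A1) = LS(M) - sum(successors on chain A) = 29 - 16 = 13
LS = LF - duration = 13 - 5 = 8
Total float = LS - ES = 8 - 0 = 8

8


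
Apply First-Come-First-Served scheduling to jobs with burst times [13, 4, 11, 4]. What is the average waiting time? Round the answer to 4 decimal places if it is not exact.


FCFS order (as given): [13, 4, 11, 4]
Waiting times:
  Job 1: wait = 0
  Job 2: wait = 13
  Job 3: wait = 17
  Job 4: wait = 28
Sum of waiting times = 58
Average waiting time = 58/4 = 14.5

14.5


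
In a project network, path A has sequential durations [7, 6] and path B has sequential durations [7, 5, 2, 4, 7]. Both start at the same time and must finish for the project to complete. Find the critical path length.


Path A total = 7 + 6 = 13
Path B total = 7 + 5 + 2 + 4 + 7 = 25
Critical path = longest path = max(13, 25) = 25

25


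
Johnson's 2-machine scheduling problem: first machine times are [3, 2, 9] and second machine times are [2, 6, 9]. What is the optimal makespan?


Apply Johnson's rule:
  Group 1 (a <= b): [(2, 2, 6), (3, 9, 9)]
  Group 2 (a > b): [(1, 3, 2)]
Optimal job order: [2, 3, 1]
Schedule:
  Job 2: M1 done at 2, M2 done at 8
  Job 3: M1 done at 11, M2 done at 20
  Job 1: M1 done at 14, M2 done at 22
Makespan = 22

22


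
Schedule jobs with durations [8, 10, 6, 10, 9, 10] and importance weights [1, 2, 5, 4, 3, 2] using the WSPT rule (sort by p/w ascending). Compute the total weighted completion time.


Compute p/w ratios and sort ascending (WSPT): [(6, 5), (10, 4), (9, 3), (10, 2), (10, 2), (8, 1)]
Compute weighted completion times:
  Job (p=6,w=5): C=6, w*C=5*6=30
  Job (p=10,w=4): C=16, w*C=4*16=64
  Job (p=9,w=3): C=25, w*C=3*25=75
  Job (p=10,w=2): C=35, w*C=2*35=70
  Job (p=10,w=2): C=45, w*C=2*45=90
  Job (p=8,w=1): C=53, w*C=1*53=53
Total weighted completion time = 382

382


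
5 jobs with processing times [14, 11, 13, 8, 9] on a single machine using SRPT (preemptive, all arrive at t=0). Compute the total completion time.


Since all jobs arrive at t=0, SRPT equals SPT ordering.
SPT order: [8, 9, 11, 13, 14]
Completion times:
  Job 1: p=8, C=8
  Job 2: p=9, C=17
  Job 3: p=11, C=28
  Job 4: p=13, C=41
  Job 5: p=14, C=55
Total completion time = 8 + 17 + 28 + 41 + 55 = 149

149


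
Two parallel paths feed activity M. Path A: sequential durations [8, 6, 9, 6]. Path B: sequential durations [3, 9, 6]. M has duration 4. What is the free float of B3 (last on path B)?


ES(B3) = sum of predecessors on chain B = 12
EF(B3) = ES + duration = 12 + 6 = 18
Successor of B3 is M. ES(M) = max(sum(A), sum(B)) = max(29, 18) = 29
Free float = ES(successor) - EF(current) = 29 - 18 = 11

11


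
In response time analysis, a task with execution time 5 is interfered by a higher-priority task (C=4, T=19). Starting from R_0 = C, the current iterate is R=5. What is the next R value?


R_next = C + ceil(R_prev / T_hp) * C_hp
ceil(5 / 19) = ceil(0.2632) = 1
Interference = 1 * 4 = 4
R_next = 5 + 4 = 9

9


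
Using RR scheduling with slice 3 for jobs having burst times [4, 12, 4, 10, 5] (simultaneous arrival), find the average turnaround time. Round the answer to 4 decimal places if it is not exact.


Time quantum = 3
Execution trace:
  J1 runs 3 units, time = 3
  J2 runs 3 units, time = 6
  J3 runs 3 units, time = 9
  J4 runs 3 units, time = 12
  J5 runs 3 units, time = 15
  J1 runs 1 units, time = 16
  J2 runs 3 units, time = 19
  J3 runs 1 units, time = 20
  J4 runs 3 units, time = 23
  J5 runs 2 units, time = 25
  J2 runs 3 units, time = 28
  J4 runs 3 units, time = 31
  J2 runs 3 units, time = 34
  J4 runs 1 units, time = 35
Finish times: [16, 34, 20, 35, 25]
Average turnaround = 130/5 = 26.0

26.0


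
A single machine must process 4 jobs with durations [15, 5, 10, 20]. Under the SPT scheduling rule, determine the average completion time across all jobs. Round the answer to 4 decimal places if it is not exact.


Sort jobs by processing time (SPT order): [5, 10, 15, 20]
Compute completion times sequentially:
  Job 1: processing = 5, completes at 5
  Job 2: processing = 10, completes at 15
  Job 3: processing = 15, completes at 30
  Job 4: processing = 20, completes at 50
Sum of completion times = 100
Average completion time = 100/4 = 25.0

25.0


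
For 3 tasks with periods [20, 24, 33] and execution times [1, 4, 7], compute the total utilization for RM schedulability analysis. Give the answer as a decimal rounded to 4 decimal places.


Compute individual utilizations (exact fractions):
  Task 1: C/T = 1/20 (approx. 0.05)
  Task 2: C/T = 4/24 = 1/6 (approx. 0.1667)
  Task 3: C/T = 7/33 (approx. 0.2121)
Total utilization U = 1/20 + 1/6 + 7/33 = 283/660
Rounded to 4 decimal places: U = 0.4288
RM (Liu & Layland) bound for 3 tasks = 0.779763; compare with U = 283/660 (approx. 0.428788)
U <= bound, so schedulable by RM sufficient condition.

0.4288


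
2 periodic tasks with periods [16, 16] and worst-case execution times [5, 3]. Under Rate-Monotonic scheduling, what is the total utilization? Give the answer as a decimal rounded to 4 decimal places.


Compute individual utilizations (exact fractions):
  Task 1: C/T = 5/16 (approx. 0.3125)
  Task 2: C/T = 3/16 (approx. 0.1875)
Total utilization U = 5/16 + 3/16 = 1/2
Rounded to 4 decimal places: U = 0.5000
RM (Liu & Layland) bound for 2 tasks = 0.828427; compare with U = 1/2 (approx. 0.500000)
U <= bound, so schedulable by RM sufficient condition.

0.5000


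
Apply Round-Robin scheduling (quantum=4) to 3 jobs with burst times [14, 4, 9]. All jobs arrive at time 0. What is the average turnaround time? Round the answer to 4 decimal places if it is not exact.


Time quantum = 4
Execution trace:
  J1 runs 4 units, time = 4
  J2 runs 4 units, time = 8
  J3 runs 4 units, time = 12
  J1 runs 4 units, time = 16
  J3 runs 4 units, time = 20
  J1 runs 4 units, time = 24
  J3 runs 1 units, time = 25
  J1 runs 2 units, time = 27
Finish times: [27, 8, 25]
Average turnaround = 60/3 = 20.0

20.0


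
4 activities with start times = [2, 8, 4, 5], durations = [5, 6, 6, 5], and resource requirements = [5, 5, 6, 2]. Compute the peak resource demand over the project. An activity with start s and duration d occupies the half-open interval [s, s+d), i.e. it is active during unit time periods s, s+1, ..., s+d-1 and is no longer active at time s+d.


Each activity i is active on [start_i, start_i + duration_i).
Compute total resource usage per time slot:
  t=0: active resources = [], total = 0
  t=1: active resources = [], total = 0
  t=2: active resources = [5], total = 5
  t=3: active resources = [5], total = 5
  t=4: active resources = [5, 6], total = 11
  t=5: active resources = [5, 6, 2], total = 13
  t=6: active resources = [5, 6, 2], total = 13
  t=7: active resources = [6, 2], total = 8
  t=8: active resources = [5, 6, 2], total = 13
  t=9: active resources = [5, 6, 2], total = 13
  t=10: active resources = [5], total = 5
  t=11: active resources = [5], total = 5
  t=12: active resources = [5], total = 5
  t=13: active resources = [5], total = 5
Peak resource demand = 13

13


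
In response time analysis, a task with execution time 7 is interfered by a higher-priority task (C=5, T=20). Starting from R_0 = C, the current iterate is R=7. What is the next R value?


R_next = C + ceil(R_prev / T_hp) * C_hp
ceil(7 / 20) = ceil(0.35) = 1
Interference = 1 * 5 = 5
R_next = 7 + 5 = 12

12


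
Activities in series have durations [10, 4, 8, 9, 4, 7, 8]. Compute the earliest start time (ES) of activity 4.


Activity 4 starts after activities 1 through 3 complete.
Predecessor durations: [10, 4, 8]
ES = 10 + 4 + 8 = 22

22


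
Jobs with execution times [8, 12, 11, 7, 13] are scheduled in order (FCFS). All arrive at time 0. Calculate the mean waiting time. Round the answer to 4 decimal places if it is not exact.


FCFS order (as given): [8, 12, 11, 7, 13]
Waiting times:
  Job 1: wait = 0
  Job 2: wait = 8
  Job 3: wait = 20
  Job 4: wait = 31
  Job 5: wait = 38
Sum of waiting times = 97
Average waiting time = 97/5 = 19.4

19.4


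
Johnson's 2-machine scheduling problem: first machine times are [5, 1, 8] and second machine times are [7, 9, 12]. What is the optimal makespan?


Apply Johnson's rule:
  Group 1 (a <= b): [(2, 1, 9), (1, 5, 7), (3, 8, 12)]
  Group 2 (a > b): []
Optimal job order: [2, 1, 3]
Schedule:
  Job 2: M1 done at 1, M2 done at 10
  Job 1: M1 done at 6, M2 done at 17
  Job 3: M1 done at 14, M2 done at 29
Makespan = 29

29


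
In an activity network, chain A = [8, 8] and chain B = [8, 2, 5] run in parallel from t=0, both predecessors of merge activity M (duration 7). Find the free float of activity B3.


ES(B3) = sum of predecessors on chain B = 10
EF(B3) = ES + duration = 10 + 5 = 15
Successor of B3 is M. ES(M) = max(sum(A), sum(B)) = max(16, 15) = 16
Free float = ES(successor) - EF(current) = 16 - 15 = 1

1


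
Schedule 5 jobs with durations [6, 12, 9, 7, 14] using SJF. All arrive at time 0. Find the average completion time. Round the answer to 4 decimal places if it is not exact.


SJF order (ascending): [6, 7, 9, 12, 14]
Completion times:
  Job 1: burst=6, C=6
  Job 2: burst=7, C=13
  Job 3: burst=9, C=22
  Job 4: burst=12, C=34
  Job 5: burst=14, C=48
Average completion = 123/5 = 24.6

24.6


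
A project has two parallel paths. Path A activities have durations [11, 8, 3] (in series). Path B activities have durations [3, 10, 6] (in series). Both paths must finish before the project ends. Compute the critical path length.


Path A total = 11 + 8 + 3 = 22
Path B total = 3 + 10 + 6 = 19
Critical path = longest path = max(22, 19) = 22

22


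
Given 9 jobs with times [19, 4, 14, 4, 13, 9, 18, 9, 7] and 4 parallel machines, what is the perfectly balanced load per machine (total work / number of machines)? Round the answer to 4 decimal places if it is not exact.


Total processing time = 19 + 4 + 14 + 4 + 13 + 9 + 18 + 9 + 7 = 97
Number of machines = 4
Ideal balanced load = 97 / 4 = 24.25

24.25


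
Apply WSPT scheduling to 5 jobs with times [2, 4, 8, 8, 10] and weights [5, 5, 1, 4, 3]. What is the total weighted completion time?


Compute p/w ratios and sort ascending (WSPT): [(2, 5), (4, 5), (8, 4), (10, 3), (8, 1)]
Compute weighted completion times:
  Job (p=2,w=5): C=2, w*C=5*2=10
  Job (p=4,w=5): C=6, w*C=5*6=30
  Job (p=8,w=4): C=14, w*C=4*14=56
  Job (p=10,w=3): C=24, w*C=3*24=72
  Job (p=8,w=1): C=32, w*C=1*32=32
Total weighted completion time = 200

200


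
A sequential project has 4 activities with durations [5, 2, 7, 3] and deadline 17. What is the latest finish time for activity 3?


LF(activity 3) = deadline - sum of successor durations
Successors: activities 4 through 4 with durations [3]
Sum of successor durations = 3
LF = 17 - 3 = 14

14


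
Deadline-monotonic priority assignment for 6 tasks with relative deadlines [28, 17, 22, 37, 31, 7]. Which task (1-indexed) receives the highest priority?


Sort tasks by relative deadline (ascending):
  Task 6: deadline = 7
  Task 2: deadline = 17
  Task 3: deadline = 22
  Task 1: deadline = 28
  Task 5: deadline = 31
  Task 4: deadline = 37
Priority order (highest first): [6, 2, 3, 1, 5, 4]
Highest priority task = 6

6


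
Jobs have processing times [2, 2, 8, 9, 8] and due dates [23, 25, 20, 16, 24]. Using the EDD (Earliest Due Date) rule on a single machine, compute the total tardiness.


Sort by due date (EDD order): [(9, 16), (8, 20), (2, 23), (8, 24), (2, 25)]
Compute completion times and tardiness:
  Job 1: p=9, d=16, C=9, tardiness=max(0,9-16)=0
  Job 2: p=8, d=20, C=17, tardiness=max(0,17-20)=0
  Job 3: p=2, d=23, C=19, tardiness=max(0,19-23)=0
  Job 4: p=8, d=24, C=27, tardiness=max(0,27-24)=3
  Job 5: p=2, d=25, C=29, tardiness=max(0,29-25)=4
Total tardiness = 7

7


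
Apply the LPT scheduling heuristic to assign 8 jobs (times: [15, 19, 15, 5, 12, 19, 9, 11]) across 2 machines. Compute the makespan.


Sort jobs in decreasing order (LPT): [19, 19, 15, 15, 12, 11, 9, 5]
Assign each job to the least loaded machine:
  Machine 1: jobs [19, 15, 12, 5], load = 51
  Machine 2: jobs [19, 15, 11, 9], load = 54
Makespan = max load = 54

54


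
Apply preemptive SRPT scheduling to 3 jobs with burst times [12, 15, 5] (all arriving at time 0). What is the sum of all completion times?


Since all jobs arrive at t=0, SRPT equals SPT ordering.
SPT order: [5, 12, 15]
Completion times:
  Job 1: p=5, C=5
  Job 2: p=12, C=17
  Job 3: p=15, C=32
Total completion time = 5 + 17 + 32 = 54

54


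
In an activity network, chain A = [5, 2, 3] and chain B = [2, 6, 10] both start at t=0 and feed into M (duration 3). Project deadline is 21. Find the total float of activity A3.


Forward pass: ES(A3) = sum of predecessors on chain A = 7
EF = ES + duration = 7 + 3 = 10
Backward pass: LF(M) = deadline = 21; LS(M) = 21 - 3 = 18
LF(A3) = LS(M) - sum(successors on chain A) = 18 - 0 = 18
LS = LF - duration = 18 - 3 = 15
Total float = LS - ES = 15 - 7 = 8

8


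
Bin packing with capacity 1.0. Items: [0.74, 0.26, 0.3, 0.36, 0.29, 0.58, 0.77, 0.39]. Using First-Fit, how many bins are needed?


Place items sequentially using First-Fit:
  Item 0.74 -> new Bin 1
  Item 0.26 -> Bin 1 (now 1.0)
  Item 0.3 -> new Bin 2
  Item 0.36 -> Bin 2 (now 0.66)
  Item 0.29 -> Bin 2 (now 0.95)
  Item 0.58 -> new Bin 3
  Item 0.77 -> new Bin 4
  Item 0.39 -> Bin 3 (now 0.97)
Total bins used = 4

4


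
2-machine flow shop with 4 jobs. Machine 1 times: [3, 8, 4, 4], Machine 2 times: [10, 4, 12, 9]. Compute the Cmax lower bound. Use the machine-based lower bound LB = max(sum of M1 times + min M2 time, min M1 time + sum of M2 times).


LB1 = sum(M1 times) + min(M2 times) = 19 + 4 = 23
LB2 = min(M1 times) + sum(M2 times) = 3 + 35 = 38
Lower bound = max(LB1, LB2) = max(23, 38) = 38

38


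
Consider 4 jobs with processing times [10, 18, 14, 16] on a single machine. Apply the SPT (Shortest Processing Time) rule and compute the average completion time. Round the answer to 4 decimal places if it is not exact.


Sort jobs by processing time (SPT order): [10, 14, 16, 18]
Compute completion times sequentially:
  Job 1: processing = 10, completes at 10
  Job 2: processing = 14, completes at 24
  Job 3: processing = 16, completes at 40
  Job 4: processing = 18, completes at 58
Sum of completion times = 132
Average completion time = 132/4 = 33.0

33.0


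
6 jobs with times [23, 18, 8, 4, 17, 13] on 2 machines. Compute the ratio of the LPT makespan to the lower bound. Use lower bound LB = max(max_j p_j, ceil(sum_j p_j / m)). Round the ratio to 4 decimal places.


LPT order: [23, 18, 17, 13, 8, 4]
Machine loads after assignment: [40, 43]
LPT makespan = 43
Lower bound = max(max_job, ceil(total/2)) = max(23, 42) = 42
Ratio = 43 / 42 = 1.0238

1.0238


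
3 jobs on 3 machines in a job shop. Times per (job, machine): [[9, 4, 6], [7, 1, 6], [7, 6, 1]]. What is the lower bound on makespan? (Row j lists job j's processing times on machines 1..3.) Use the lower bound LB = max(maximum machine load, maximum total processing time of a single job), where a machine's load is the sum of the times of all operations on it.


Machine loads:
  Machine 1: 9 + 7 + 7 = 23
  Machine 2: 4 + 1 + 6 = 11
  Machine 3: 6 + 6 + 1 = 13
Max machine load = 23
Job totals:
  Job 1: 19
  Job 2: 14
  Job 3: 14
Max job total = 19
Lower bound = max(23, 19) = 23

23


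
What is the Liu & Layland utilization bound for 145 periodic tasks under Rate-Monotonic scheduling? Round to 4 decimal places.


Compute 2^(1/145) = 1.0047917694
Subtract 1: 1.0047917694 - 1 = 0.0047917694
Multiply by n: 145 * 0.0047917694 = 0.6948065630
Round to 4 dp: 0.6948

0.6948


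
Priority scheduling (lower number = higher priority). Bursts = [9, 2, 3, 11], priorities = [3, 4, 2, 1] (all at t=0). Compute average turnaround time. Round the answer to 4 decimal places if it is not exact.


Sort by priority (ascending = highest first):
Order: [(1, 11), (2, 3), (3, 9), (4, 2)]
Completion times:
  Priority 1, burst=11, C=11
  Priority 2, burst=3, C=14
  Priority 3, burst=9, C=23
  Priority 4, burst=2, C=25
Average turnaround = 73/4 = 18.25

18.25


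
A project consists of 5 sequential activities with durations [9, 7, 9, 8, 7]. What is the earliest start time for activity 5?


Activity 5 starts after activities 1 through 4 complete.
Predecessor durations: [9, 7, 9, 8]
ES = 9 + 7 + 9 + 8 = 33

33


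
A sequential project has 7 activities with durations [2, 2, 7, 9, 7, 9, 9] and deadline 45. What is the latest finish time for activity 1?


LF(activity 1) = deadline - sum of successor durations
Successors: activities 2 through 7 with durations [2, 7, 9, 7, 9, 9]
Sum of successor durations = 43
LF = 45 - 43 = 2

2


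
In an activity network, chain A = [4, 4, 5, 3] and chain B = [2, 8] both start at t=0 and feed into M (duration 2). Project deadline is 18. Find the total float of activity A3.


Forward pass: ES(A3) = sum of predecessors on chain A = 8
EF = ES + duration = 8 + 5 = 13
Backward pass: LF(M) = deadline = 18; LS(M) = 18 - 2 = 16
LF(A3) = LS(M) - sum(successors on chain A) = 16 - 3 = 13
LS = LF - duration = 13 - 5 = 8
Total float = LS - ES = 8 - 8 = 0

0


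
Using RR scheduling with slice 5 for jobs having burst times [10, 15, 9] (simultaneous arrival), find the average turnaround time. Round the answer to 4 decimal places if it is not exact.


Time quantum = 5
Execution trace:
  J1 runs 5 units, time = 5
  J2 runs 5 units, time = 10
  J3 runs 5 units, time = 15
  J1 runs 5 units, time = 20
  J2 runs 5 units, time = 25
  J3 runs 4 units, time = 29
  J2 runs 5 units, time = 34
Finish times: [20, 34, 29]
Average turnaround = 83/3 = 27.6667

27.6667


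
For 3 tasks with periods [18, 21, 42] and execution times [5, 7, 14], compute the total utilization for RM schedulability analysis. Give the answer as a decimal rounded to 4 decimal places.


Compute individual utilizations (exact fractions):
  Task 1: C/T = 5/18 (approx. 0.2778)
  Task 2: C/T = 7/21 = 1/3 (approx. 0.3333)
  Task 3: C/T = 14/42 = 1/3 (approx. 0.3333)
Total utilization U = 5/18 + 1/3 + 1/3 = 17/18
Rounded to 4 decimal places: U = 0.9444
RM (Liu & Layland) bound for 3 tasks = 0.779763; compare with U = 17/18 (approx. 0.944444)
bound < U <= 1, so the RM sufficient condition is not met (inconclusive; an exact test such as response-time analysis is needed).

0.9444


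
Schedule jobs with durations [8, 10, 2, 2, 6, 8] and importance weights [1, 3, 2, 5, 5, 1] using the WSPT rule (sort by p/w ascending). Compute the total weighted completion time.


Compute p/w ratios and sort ascending (WSPT): [(2, 5), (2, 2), (6, 5), (10, 3), (8, 1), (8, 1)]
Compute weighted completion times:
  Job (p=2,w=5): C=2, w*C=5*2=10
  Job (p=2,w=2): C=4, w*C=2*4=8
  Job (p=6,w=5): C=10, w*C=5*10=50
  Job (p=10,w=3): C=20, w*C=3*20=60
  Job (p=8,w=1): C=28, w*C=1*28=28
  Job (p=8,w=1): C=36, w*C=1*36=36
Total weighted completion time = 192

192


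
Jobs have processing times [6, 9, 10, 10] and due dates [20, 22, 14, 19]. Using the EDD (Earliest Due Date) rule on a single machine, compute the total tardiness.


Sort by due date (EDD order): [(10, 14), (10, 19), (6, 20), (9, 22)]
Compute completion times and tardiness:
  Job 1: p=10, d=14, C=10, tardiness=max(0,10-14)=0
  Job 2: p=10, d=19, C=20, tardiness=max(0,20-19)=1
  Job 3: p=6, d=20, C=26, tardiness=max(0,26-20)=6
  Job 4: p=9, d=22, C=35, tardiness=max(0,35-22)=13
Total tardiness = 20

20


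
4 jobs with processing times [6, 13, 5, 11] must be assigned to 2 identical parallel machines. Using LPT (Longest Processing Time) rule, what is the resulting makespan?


Sort jobs in decreasing order (LPT): [13, 11, 6, 5]
Assign each job to the least loaded machine:
  Machine 1: jobs [13, 5], load = 18
  Machine 2: jobs [11, 6], load = 17
Makespan = max load = 18

18


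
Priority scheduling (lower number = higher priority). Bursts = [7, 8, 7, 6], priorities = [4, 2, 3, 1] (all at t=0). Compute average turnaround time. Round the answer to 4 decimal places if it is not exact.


Sort by priority (ascending = highest first):
Order: [(1, 6), (2, 8), (3, 7), (4, 7)]
Completion times:
  Priority 1, burst=6, C=6
  Priority 2, burst=8, C=14
  Priority 3, burst=7, C=21
  Priority 4, burst=7, C=28
Average turnaround = 69/4 = 17.25

17.25


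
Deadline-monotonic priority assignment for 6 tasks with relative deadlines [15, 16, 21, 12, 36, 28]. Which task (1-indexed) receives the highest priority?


Sort tasks by relative deadline (ascending):
  Task 4: deadline = 12
  Task 1: deadline = 15
  Task 2: deadline = 16
  Task 3: deadline = 21
  Task 6: deadline = 28
  Task 5: deadline = 36
Priority order (highest first): [4, 1, 2, 3, 6, 5]
Highest priority task = 4

4


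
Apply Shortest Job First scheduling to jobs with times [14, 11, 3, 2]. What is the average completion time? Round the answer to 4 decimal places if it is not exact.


SJF order (ascending): [2, 3, 11, 14]
Completion times:
  Job 1: burst=2, C=2
  Job 2: burst=3, C=5
  Job 3: burst=11, C=16
  Job 4: burst=14, C=30
Average completion = 53/4 = 13.25

13.25


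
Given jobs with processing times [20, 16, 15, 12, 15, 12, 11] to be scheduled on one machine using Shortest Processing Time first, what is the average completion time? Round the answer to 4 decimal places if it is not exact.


Sort jobs by processing time (SPT order): [11, 12, 12, 15, 15, 16, 20]
Compute completion times sequentially:
  Job 1: processing = 11, completes at 11
  Job 2: processing = 12, completes at 23
  Job 3: processing = 12, completes at 35
  Job 4: processing = 15, completes at 50
  Job 5: processing = 15, completes at 65
  Job 6: processing = 16, completes at 81
  Job 7: processing = 20, completes at 101
Sum of completion times = 366
Average completion time = 366/7 = 52.2857

52.2857


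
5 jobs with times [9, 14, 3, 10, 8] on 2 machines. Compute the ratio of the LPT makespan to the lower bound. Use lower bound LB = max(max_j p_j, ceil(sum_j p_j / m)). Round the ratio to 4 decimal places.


LPT order: [14, 10, 9, 8, 3]
Machine loads after assignment: [22, 22]
LPT makespan = 22
Lower bound = max(max_job, ceil(total/2)) = max(14, 22) = 22
Ratio = 22 / 22 = 1.0

1.0


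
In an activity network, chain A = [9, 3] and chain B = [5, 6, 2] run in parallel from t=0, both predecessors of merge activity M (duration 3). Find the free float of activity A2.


ES(A2) = sum of predecessors on chain A = 9
EF(A2) = ES + duration = 9 + 3 = 12
Successor of A2 is M. ES(M) = max(sum(A), sum(B)) = max(12, 13) = 13
Free float = ES(successor) - EF(current) = 13 - 12 = 1

1


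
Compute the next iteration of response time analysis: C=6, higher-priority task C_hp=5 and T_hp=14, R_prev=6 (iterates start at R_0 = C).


R_next = C + ceil(R_prev / T_hp) * C_hp
ceil(6 / 14) = ceil(0.4286) = 1
Interference = 1 * 5 = 5
R_next = 6 + 5 = 11

11


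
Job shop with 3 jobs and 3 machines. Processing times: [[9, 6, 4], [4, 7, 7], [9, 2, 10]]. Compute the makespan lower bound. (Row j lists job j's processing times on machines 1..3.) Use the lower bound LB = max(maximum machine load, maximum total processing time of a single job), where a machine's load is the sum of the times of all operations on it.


Machine loads:
  Machine 1: 9 + 4 + 9 = 22
  Machine 2: 6 + 7 + 2 = 15
  Machine 3: 4 + 7 + 10 = 21
Max machine load = 22
Job totals:
  Job 1: 19
  Job 2: 18
  Job 3: 21
Max job total = 21
Lower bound = max(22, 21) = 22

22


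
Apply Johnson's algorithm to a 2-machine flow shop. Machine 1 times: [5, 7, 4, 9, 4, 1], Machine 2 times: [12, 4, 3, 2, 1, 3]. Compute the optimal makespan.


Apply Johnson's rule:
  Group 1 (a <= b): [(6, 1, 3), (1, 5, 12)]
  Group 2 (a > b): [(2, 7, 4), (3, 4, 3), (4, 9, 2), (5, 4, 1)]
Optimal job order: [6, 1, 2, 3, 4, 5]
Schedule:
  Job 6: M1 done at 1, M2 done at 4
  Job 1: M1 done at 6, M2 done at 18
  Job 2: M1 done at 13, M2 done at 22
  Job 3: M1 done at 17, M2 done at 25
  Job 4: M1 done at 26, M2 done at 28
  Job 5: M1 done at 30, M2 done at 31
Makespan = 31

31


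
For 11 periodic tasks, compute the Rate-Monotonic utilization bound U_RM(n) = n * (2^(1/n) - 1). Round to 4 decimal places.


Compute 2^(1/11) = 1.0650410894
Subtract 1: 1.0650410894 - 1 = 0.0650410894
Multiply by n: 11 * 0.0650410894 = 0.7154519834
Round to 4 dp: 0.7155

0.7155


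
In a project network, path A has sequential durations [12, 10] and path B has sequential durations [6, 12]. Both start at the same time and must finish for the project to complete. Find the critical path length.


Path A total = 12 + 10 = 22
Path B total = 6 + 12 = 18
Critical path = longest path = max(22, 18) = 22

22


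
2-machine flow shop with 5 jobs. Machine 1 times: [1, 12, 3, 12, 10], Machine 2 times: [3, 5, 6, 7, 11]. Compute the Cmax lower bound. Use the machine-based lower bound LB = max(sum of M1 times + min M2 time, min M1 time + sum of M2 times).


LB1 = sum(M1 times) + min(M2 times) = 38 + 3 = 41
LB2 = min(M1 times) + sum(M2 times) = 1 + 32 = 33
Lower bound = max(LB1, LB2) = max(41, 33) = 41

41


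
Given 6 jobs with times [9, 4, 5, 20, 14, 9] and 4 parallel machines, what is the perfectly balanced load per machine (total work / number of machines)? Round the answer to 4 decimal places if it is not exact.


Total processing time = 9 + 4 + 5 + 20 + 14 + 9 = 61
Number of machines = 4
Ideal balanced load = 61 / 4 = 15.25

15.25


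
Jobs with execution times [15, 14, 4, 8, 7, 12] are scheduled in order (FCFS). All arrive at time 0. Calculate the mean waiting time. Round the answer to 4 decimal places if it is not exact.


FCFS order (as given): [15, 14, 4, 8, 7, 12]
Waiting times:
  Job 1: wait = 0
  Job 2: wait = 15
  Job 3: wait = 29
  Job 4: wait = 33
  Job 5: wait = 41
  Job 6: wait = 48
Sum of waiting times = 166
Average waiting time = 166/6 = 27.6667

27.6667


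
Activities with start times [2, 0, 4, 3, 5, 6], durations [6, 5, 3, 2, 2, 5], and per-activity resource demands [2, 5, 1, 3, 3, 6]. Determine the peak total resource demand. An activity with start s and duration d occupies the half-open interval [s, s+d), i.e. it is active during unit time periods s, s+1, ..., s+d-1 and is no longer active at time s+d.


Each activity i is active on [start_i, start_i + duration_i).
Compute total resource usage per time slot:
  t=0: active resources = [5], total = 5
  t=1: active resources = [5], total = 5
  t=2: active resources = [2, 5], total = 7
  t=3: active resources = [2, 5, 3], total = 10
  t=4: active resources = [2, 5, 1, 3], total = 11
  t=5: active resources = [2, 1, 3], total = 6
  t=6: active resources = [2, 1, 3, 6], total = 12
  t=7: active resources = [2, 6], total = 8
  t=8: active resources = [6], total = 6
  t=9: active resources = [6], total = 6
  t=10: active resources = [6], total = 6
Peak resource demand = 12

12


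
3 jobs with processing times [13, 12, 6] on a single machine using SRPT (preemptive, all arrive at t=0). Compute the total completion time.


Since all jobs arrive at t=0, SRPT equals SPT ordering.
SPT order: [6, 12, 13]
Completion times:
  Job 1: p=6, C=6
  Job 2: p=12, C=18
  Job 3: p=13, C=31
Total completion time = 6 + 18 + 31 = 55

55


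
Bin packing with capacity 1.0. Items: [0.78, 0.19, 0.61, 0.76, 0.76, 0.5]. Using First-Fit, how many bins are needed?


Place items sequentially using First-Fit:
  Item 0.78 -> new Bin 1
  Item 0.19 -> Bin 1 (now 0.97)
  Item 0.61 -> new Bin 2
  Item 0.76 -> new Bin 3
  Item 0.76 -> new Bin 4
  Item 0.5 -> new Bin 5
Total bins used = 5

5


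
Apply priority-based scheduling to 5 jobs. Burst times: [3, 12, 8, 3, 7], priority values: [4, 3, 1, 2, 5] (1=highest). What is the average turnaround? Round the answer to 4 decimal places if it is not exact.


Sort by priority (ascending = highest first):
Order: [(1, 8), (2, 3), (3, 12), (4, 3), (5, 7)]
Completion times:
  Priority 1, burst=8, C=8
  Priority 2, burst=3, C=11
  Priority 3, burst=12, C=23
  Priority 4, burst=3, C=26
  Priority 5, burst=7, C=33
Average turnaround = 101/5 = 20.2

20.2


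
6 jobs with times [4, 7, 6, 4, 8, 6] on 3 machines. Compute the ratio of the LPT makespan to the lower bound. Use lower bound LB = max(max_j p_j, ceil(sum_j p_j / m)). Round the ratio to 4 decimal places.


LPT order: [8, 7, 6, 6, 4, 4]
Machine loads after assignment: [12, 11, 12]
LPT makespan = 12
Lower bound = max(max_job, ceil(total/3)) = max(8, 12) = 12
Ratio = 12 / 12 = 1.0

1.0


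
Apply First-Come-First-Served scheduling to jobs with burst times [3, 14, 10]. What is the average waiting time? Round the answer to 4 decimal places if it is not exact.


FCFS order (as given): [3, 14, 10]
Waiting times:
  Job 1: wait = 0
  Job 2: wait = 3
  Job 3: wait = 17
Sum of waiting times = 20
Average waiting time = 20/3 = 6.6667

6.6667


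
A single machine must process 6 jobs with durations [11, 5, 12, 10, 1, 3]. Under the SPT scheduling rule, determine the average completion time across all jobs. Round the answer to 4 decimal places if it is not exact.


Sort jobs by processing time (SPT order): [1, 3, 5, 10, 11, 12]
Compute completion times sequentially:
  Job 1: processing = 1, completes at 1
  Job 2: processing = 3, completes at 4
  Job 3: processing = 5, completes at 9
  Job 4: processing = 10, completes at 19
  Job 5: processing = 11, completes at 30
  Job 6: processing = 12, completes at 42
Sum of completion times = 105
Average completion time = 105/6 = 17.5

17.5


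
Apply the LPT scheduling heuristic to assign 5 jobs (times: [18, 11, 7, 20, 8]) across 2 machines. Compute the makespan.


Sort jobs in decreasing order (LPT): [20, 18, 11, 8, 7]
Assign each job to the least loaded machine:
  Machine 1: jobs [20, 8, 7], load = 35
  Machine 2: jobs [18, 11], load = 29
Makespan = max load = 35

35


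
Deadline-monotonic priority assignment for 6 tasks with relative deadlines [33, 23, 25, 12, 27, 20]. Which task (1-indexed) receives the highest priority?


Sort tasks by relative deadline (ascending):
  Task 4: deadline = 12
  Task 6: deadline = 20
  Task 2: deadline = 23
  Task 3: deadline = 25
  Task 5: deadline = 27
  Task 1: deadline = 33
Priority order (highest first): [4, 6, 2, 3, 5, 1]
Highest priority task = 4

4


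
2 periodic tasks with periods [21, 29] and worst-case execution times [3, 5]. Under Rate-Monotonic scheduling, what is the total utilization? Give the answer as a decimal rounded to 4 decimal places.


Compute individual utilizations (exact fractions):
  Task 1: C/T = 3/21 = 1/7 (approx. 0.1429)
  Task 2: C/T = 5/29 (approx. 0.1724)
Total utilization U = 1/7 + 5/29 = 64/203
Rounded to 4 decimal places: U = 0.3153
RM (Liu & Layland) bound for 2 tasks = 0.828427; compare with U = 64/203 (approx. 0.315271)
U <= bound, so schedulable by RM sufficient condition.

0.3153


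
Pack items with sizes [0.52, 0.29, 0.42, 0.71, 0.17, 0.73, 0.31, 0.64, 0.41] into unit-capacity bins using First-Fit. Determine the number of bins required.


Place items sequentially using First-Fit:
  Item 0.52 -> new Bin 1
  Item 0.29 -> Bin 1 (now 0.81)
  Item 0.42 -> new Bin 2
  Item 0.71 -> new Bin 3
  Item 0.17 -> Bin 1 (now 0.98)
  Item 0.73 -> new Bin 4
  Item 0.31 -> Bin 2 (now 0.73)
  Item 0.64 -> new Bin 5
  Item 0.41 -> new Bin 6
Total bins used = 6

6


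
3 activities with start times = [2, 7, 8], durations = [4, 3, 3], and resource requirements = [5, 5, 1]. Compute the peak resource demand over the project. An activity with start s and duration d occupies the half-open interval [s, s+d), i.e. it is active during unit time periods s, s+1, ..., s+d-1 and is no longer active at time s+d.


Each activity i is active on [start_i, start_i + duration_i).
Compute total resource usage per time slot:
  t=0: active resources = [], total = 0
  t=1: active resources = [], total = 0
  t=2: active resources = [5], total = 5
  t=3: active resources = [5], total = 5
  t=4: active resources = [5], total = 5
  t=5: active resources = [5], total = 5
  t=6: active resources = [], total = 0
  t=7: active resources = [5], total = 5
  t=8: active resources = [5, 1], total = 6
  t=9: active resources = [5, 1], total = 6
  t=10: active resources = [1], total = 1
Peak resource demand = 6

6


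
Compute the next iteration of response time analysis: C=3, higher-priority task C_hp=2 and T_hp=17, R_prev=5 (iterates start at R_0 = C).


R_next = C + ceil(R_prev / T_hp) * C_hp
ceil(5 / 17) = ceil(0.2941) = 1
Interference = 1 * 2 = 2
R_next = 3 + 2 = 5
R_next = R_prev, so the iteration has converged (response time = 5).

5


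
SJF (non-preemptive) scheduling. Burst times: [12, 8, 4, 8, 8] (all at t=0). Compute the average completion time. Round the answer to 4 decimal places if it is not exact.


SJF order (ascending): [4, 8, 8, 8, 12]
Completion times:
  Job 1: burst=4, C=4
  Job 2: burst=8, C=12
  Job 3: burst=8, C=20
  Job 4: burst=8, C=28
  Job 5: burst=12, C=40
Average completion = 104/5 = 20.8

20.8


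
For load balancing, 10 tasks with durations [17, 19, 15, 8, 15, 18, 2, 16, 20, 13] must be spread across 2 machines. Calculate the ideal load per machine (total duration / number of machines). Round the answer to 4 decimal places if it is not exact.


Total processing time = 17 + 19 + 15 + 8 + 15 + 18 + 2 + 16 + 20 + 13 = 143
Number of machines = 2
Ideal balanced load = 143 / 2 = 71.5

71.5


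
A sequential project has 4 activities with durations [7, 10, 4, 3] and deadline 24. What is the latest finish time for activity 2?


LF(activity 2) = deadline - sum of successor durations
Successors: activities 3 through 4 with durations [4, 3]
Sum of successor durations = 7
LF = 24 - 7 = 17

17


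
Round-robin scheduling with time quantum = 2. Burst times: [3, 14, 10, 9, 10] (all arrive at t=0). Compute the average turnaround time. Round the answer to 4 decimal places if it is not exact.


Time quantum = 2
Execution trace:
  J1 runs 2 units, time = 2
  J2 runs 2 units, time = 4
  J3 runs 2 units, time = 6
  J4 runs 2 units, time = 8
  J5 runs 2 units, time = 10
  J1 runs 1 units, time = 11
  J2 runs 2 units, time = 13
  J3 runs 2 units, time = 15
  J4 runs 2 units, time = 17
  J5 runs 2 units, time = 19
  J2 runs 2 units, time = 21
  J3 runs 2 units, time = 23
  J4 runs 2 units, time = 25
  J5 runs 2 units, time = 27
  J2 runs 2 units, time = 29
  J3 runs 2 units, time = 31
  J4 runs 2 units, time = 33
  J5 runs 2 units, time = 35
  J2 runs 2 units, time = 37
  J3 runs 2 units, time = 39
  J4 runs 1 units, time = 40
  J5 runs 2 units, time = 42
  J2 runs 2 units, time = 44
  J2 runs 2 units, time = 46
Finish times: [11, 46, 39, 40, 42]
Average turnaround = 178/5 = 35.6

35.6


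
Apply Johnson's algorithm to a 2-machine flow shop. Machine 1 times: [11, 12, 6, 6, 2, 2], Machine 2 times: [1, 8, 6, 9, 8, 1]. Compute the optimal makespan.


Apply Johnson's rule:
  Group 1 (a <= b): [(5, 2, 8), (3, 6, 6), (4, 6, 9)]
  Group 2 (a > b): [(2, 12, 8), (1, 11, 1), (6, 2, 1)]
Optimal job order: [5, 3, 4, 2, 1, 6]
Schedule:
  Job 5: M1 done at 2, M2 done at 10
  Job 3: M1 done at 8, M2 done at 16
  Job 4: M1 done at 14, M2 done at 25
  Job 2: M1 done at 26, M2 done at 34
  Job 1: M1 done at 37, M2 done at 38
  Job 6: M1 done at 39, M2 done at 40
Makespan = 40

40


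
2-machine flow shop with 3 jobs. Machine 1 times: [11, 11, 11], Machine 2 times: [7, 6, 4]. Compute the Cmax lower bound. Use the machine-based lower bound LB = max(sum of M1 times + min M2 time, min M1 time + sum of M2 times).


LB1 = sum(M1 times) + min(M2 times) = 33 + 4 = 37
LB2 = min(M1 times) + sum(M2 times) = 11 + 17 = 28
Lower bound = max(LB1, LB2) = max(37, 28) = 37

37


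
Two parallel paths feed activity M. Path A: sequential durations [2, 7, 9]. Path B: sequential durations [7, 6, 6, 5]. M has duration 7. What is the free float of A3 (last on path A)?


ES(A3) = sum of predecessors on chain A = 9
EF(A3) = ES + duration = 9 + 9 = 18
Successor of A3 is M. ES(M) = max(sum(A), sum(B)) = max(18, 24) = 24
Free float = ES(successor) - EF(current) = 24 - 18 = 6

6


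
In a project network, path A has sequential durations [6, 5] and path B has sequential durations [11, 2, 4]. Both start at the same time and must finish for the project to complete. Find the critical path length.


Path A total = 6 + 5 = 11
Path B total = 11 + 2 + 4 = 17
Critical path = longest path = max(11, 17) = 17

17


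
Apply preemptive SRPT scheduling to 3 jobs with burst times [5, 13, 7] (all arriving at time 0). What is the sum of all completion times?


Since all jobs arrive at t=0, SRPT equals SPT ordering.
SPT order: [5, 7, 13]
Completion times:
  Job 1: p=5, C=5
  Job 2: p=7, C=12
  Job 3: p=13, C=25
Total completion time = 5 + 12 + 25 = 42

42


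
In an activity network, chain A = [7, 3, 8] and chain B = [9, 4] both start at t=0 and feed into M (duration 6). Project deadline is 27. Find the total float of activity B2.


Forward pass: ES(B2) = sum of predecessors on chain B = 9
EF = ES + duration = 9 + 4 = 13
Backward pass: LF(M) = deadline = 27; LS(M) = 27 - 6 = 21
LF(B2) = LS(M) - sum(successors on chain B) = 21 - 0 = 21
LS = LF - duration = 21 - 4 = 17
Total float = LS - ES = 17 - 9 = 8

8


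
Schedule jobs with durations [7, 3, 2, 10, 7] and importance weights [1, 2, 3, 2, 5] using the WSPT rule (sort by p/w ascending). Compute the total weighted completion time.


Compute p/w ratios and sort ascending (WSPT): [(2, 3), (7, 5), (3, 2), (10, 2), (7, 1)]
Compute weighted completion times:
  Job (p=2,w=3): C=2, w*C=3*2=6
  Job (p=7,w=5): C=9, w*C=5*9=45
  Job (p=3,w=2): C=12, w*C=2*12=24
  Job (p=10,w=2): C=22, w*C=2*22=44
  Job (p=7,w=1): C=29, w*C=1*29=29
Total weighted completion time = 148

148


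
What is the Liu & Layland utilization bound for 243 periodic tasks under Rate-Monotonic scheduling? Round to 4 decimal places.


Compute 2^(1/243) = 1.0028565297
Subtract 1: 1.0028565297 - 1 = 0.0028565297
Multiply by n: 243 * 0.0028565297 = 0.6941367171
Round to 4 dp: 0.6941

0.6941


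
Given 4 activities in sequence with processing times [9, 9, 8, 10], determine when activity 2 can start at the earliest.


Activity 2 starts after activities 1 through 1 complete.
Predecessor durations: [9]
ES = 9 = 9

9


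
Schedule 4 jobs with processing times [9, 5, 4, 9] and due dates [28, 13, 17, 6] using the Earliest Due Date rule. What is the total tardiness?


Sort by due date (EDD order): [(9, 6), (5, 13), (4, 17), (9, 28)]
Compute completion times and tardiness:
  Job 1: p=9, d=6, C=9, tardiness=max(0,9-6)=3
  Job 2: p=5, d=13, C=14, tardiness=max(0,14-13)=1
  Job 3: p=4, d=17, C=18, tardiness=max(0,18-17)=1
  Job 4: p=9, d=28, C=27, tardiness=max(0,27-28)=0
Total tardiness = 5

5


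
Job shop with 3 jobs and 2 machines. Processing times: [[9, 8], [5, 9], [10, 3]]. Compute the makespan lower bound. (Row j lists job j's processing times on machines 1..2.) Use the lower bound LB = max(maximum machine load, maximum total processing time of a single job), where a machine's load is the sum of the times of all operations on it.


Machine loads:
  Machine 1: 9 + 5 + 10 = 24
  Machine 2: 8 + 9 + 3 = 20
Max machine load = 24
Job totals:
  Job 1: 17
  Job 2: 14
  Job 3: 13
Max job total = 17
Lower bound = max(24, 17) = 24

24
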